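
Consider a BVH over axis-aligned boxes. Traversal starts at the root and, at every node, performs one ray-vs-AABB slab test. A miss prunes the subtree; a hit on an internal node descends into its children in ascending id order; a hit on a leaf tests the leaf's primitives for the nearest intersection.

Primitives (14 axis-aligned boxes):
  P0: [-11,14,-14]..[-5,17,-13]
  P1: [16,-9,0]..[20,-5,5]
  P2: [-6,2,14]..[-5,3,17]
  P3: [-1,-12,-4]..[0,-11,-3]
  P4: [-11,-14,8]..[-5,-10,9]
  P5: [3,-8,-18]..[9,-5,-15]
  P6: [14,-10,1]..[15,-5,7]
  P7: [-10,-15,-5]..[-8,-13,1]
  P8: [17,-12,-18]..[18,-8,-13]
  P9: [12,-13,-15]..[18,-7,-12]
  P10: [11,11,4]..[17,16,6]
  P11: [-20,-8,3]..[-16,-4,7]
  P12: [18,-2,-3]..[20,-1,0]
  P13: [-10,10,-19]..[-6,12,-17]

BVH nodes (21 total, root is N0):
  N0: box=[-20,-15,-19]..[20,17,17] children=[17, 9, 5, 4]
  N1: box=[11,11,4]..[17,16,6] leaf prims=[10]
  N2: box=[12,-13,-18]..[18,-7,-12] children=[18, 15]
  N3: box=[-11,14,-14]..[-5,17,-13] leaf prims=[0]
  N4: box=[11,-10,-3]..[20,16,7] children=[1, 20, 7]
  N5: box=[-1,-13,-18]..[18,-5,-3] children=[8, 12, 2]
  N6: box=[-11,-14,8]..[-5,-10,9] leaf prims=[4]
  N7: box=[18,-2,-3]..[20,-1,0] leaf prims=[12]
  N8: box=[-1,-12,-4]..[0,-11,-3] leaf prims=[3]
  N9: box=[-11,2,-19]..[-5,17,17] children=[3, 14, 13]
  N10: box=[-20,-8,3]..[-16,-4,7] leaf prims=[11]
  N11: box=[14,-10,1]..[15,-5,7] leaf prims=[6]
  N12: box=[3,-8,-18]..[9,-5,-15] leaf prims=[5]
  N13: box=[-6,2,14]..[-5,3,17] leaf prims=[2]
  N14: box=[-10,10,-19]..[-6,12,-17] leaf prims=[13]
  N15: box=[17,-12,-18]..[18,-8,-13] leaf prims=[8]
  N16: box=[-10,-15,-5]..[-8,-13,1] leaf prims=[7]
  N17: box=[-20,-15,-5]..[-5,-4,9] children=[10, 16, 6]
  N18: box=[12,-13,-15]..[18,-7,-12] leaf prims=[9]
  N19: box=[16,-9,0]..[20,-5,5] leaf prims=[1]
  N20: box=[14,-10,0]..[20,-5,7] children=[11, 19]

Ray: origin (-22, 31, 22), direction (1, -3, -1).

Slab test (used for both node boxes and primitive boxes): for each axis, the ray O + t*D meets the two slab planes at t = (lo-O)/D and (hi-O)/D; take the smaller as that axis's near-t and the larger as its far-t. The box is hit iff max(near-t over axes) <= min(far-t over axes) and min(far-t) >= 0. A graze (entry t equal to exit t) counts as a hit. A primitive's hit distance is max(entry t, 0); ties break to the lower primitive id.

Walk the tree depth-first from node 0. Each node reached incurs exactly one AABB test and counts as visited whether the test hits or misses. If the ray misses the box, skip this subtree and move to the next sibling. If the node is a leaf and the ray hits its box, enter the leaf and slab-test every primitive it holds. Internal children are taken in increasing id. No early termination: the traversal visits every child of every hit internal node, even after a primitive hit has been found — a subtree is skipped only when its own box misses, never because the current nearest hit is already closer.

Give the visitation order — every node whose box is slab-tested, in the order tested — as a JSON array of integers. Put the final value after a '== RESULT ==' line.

Traverse from the root:
N0 x:[2,42] y:[14/3,46/3] z:[5,41] -> hit [5,46/3], descend [4, 5, 9, 17]
  N4 x:[33,42] y:[5,41/3] z:[15,25] -> miss, prune
  N5 x:[21,40] y:[12,44/3] z:[25,40] -> miss, prune
  N9 x:[11,17] y:[14/3,29/3] z:[5,41] -> miss, prune
  N17 x:[2,17] y:[35/3,46/3] z:[13,27] -> hit [13,46/3], descend [6, 10, 16]
    N6 x:[11,17] y:[41/3,15] z:[13,14] -> hit [41/3,14] leaf, test {P4@t=41/3}
    N10 x:[2,6] y:[35/3,13] z:[15,19] -> miss, prune
    N16 x:[12,14] y:[44/3,46/3] z:[21,27] -> miss, prune

Visited [0, 4, 5, 9, 17, 6, 10, 16]. Tests: 8 box, 1 leaf. Nearest: P4.

== RESULT ==
[0, 4, 5, 9, 17, 6, 10, 16]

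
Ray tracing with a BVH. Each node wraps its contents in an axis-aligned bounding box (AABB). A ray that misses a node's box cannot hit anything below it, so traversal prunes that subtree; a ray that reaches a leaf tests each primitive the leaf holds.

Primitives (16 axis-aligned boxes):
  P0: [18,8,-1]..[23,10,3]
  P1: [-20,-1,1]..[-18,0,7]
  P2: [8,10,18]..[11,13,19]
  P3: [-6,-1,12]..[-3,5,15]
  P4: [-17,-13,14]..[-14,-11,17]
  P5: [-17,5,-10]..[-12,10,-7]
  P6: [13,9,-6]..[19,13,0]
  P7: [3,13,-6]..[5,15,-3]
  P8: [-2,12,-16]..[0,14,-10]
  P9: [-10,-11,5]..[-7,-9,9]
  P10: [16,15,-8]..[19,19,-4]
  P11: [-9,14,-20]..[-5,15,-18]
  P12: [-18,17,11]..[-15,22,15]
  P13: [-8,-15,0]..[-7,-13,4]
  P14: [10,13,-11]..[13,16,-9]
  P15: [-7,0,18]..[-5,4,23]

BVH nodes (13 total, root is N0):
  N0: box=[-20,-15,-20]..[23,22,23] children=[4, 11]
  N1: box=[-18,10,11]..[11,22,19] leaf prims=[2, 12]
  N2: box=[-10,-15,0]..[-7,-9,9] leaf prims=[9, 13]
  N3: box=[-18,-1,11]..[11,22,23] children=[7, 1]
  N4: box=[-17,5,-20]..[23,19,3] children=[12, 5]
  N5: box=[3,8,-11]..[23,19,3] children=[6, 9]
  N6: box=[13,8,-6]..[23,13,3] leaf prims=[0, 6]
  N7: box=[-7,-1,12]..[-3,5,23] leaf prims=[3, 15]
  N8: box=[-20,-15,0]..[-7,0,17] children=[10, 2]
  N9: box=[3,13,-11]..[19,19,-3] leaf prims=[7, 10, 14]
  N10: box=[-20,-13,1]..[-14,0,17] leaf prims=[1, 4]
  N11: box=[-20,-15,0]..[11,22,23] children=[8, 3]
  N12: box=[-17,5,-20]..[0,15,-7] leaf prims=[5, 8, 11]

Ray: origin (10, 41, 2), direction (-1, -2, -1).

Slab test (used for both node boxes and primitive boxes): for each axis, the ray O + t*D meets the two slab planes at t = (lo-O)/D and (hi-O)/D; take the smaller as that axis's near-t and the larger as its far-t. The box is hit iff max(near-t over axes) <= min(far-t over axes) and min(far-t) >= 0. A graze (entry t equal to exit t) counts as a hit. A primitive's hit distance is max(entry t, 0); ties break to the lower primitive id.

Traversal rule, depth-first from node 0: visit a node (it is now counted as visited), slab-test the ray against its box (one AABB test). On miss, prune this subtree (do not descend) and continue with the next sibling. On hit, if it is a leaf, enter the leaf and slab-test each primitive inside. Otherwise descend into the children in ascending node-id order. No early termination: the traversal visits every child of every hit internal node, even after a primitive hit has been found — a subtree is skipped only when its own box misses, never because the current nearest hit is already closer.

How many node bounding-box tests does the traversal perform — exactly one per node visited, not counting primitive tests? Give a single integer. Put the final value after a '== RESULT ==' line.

Traverse from the root:
N0 x:[-13,30] y:[19/2,28] z:[-21,22] -> hit [19/2,22], descend [4, 11]
  N4 x:[-13,27] y:[11,18] z:[-1,22] -> hit [11,18], descend [5, 12]
    N5 x:[-13,7] y:[11,33/2] z:[-1,13] -> miss, prune
    N12 x:[10,27] y:[13,18] z:[9,22] -> hit [13,18] leaf, test {P5(miss), P8(miss), P11(miss)}
  N11 x:[-1,30] y:[19/2,28] z:[-21,2] -> miss, prune

order=[0, 4, 5, 12, 11]  |boxes|=5  |leaves|=1  hit=miss

== RESULT ==
5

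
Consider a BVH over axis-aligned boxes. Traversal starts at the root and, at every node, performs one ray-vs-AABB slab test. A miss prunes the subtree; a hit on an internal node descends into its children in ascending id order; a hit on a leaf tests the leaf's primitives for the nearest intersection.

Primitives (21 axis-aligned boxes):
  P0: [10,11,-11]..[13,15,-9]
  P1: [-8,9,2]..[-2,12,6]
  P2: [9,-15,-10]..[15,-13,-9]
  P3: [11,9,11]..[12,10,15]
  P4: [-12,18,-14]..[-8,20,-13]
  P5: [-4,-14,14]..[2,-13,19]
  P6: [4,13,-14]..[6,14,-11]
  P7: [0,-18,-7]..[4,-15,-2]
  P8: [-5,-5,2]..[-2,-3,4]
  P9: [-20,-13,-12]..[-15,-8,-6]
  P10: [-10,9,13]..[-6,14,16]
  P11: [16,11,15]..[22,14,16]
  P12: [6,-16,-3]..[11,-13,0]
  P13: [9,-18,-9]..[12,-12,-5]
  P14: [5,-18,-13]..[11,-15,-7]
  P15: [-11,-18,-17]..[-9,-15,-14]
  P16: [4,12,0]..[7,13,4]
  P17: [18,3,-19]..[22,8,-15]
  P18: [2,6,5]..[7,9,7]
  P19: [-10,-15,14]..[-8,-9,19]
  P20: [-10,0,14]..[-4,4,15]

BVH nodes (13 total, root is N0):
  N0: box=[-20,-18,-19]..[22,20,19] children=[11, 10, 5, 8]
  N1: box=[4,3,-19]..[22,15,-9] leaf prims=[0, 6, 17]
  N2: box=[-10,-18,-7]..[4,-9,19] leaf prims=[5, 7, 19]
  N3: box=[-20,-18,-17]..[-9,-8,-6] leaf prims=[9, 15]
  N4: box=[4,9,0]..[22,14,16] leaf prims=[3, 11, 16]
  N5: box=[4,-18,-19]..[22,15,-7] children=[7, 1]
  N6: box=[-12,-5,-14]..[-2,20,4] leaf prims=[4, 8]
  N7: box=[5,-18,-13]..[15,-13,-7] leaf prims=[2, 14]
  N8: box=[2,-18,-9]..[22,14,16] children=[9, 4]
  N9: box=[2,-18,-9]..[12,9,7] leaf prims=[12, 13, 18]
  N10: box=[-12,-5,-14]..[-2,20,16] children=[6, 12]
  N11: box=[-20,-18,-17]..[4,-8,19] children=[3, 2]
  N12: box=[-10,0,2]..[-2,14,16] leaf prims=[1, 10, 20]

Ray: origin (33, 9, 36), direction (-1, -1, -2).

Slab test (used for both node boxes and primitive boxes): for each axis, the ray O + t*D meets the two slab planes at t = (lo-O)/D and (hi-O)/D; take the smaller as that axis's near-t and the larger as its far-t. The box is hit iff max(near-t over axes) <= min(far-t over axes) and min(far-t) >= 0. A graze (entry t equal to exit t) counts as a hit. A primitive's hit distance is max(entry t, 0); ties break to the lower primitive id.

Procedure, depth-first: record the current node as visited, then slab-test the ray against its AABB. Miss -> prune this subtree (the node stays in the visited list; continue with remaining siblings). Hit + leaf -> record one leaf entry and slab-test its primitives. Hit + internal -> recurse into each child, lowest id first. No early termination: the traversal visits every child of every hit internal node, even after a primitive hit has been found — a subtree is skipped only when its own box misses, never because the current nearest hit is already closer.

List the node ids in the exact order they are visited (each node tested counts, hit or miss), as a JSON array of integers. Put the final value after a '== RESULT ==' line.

Trace the traversal:
N0 x:[11,53] y:[-11,27] z:[17/2,55/2] -> hit [11,27], descend [5, 8, 10, 11]
  N5 x:[11,29] y:[-6,27] z:[43/2,55/2] -> hit [43/2,27], descend [1, 7]
    N1 x:[11,29] y:[-6,6] z:[45/2,55/2] -> miss, prune
    N7 x:[18,28] y:[22,27] z:[43/2,49/2] -> hit [22,49/2] leaf, test {P2@t=45/2, P14@t=24}
  N8 x:[11,31] y:[-5,27] z:[10,45/2] -> hit [11,45/2], descend [4, 9]
    N4 x:[11,29] y:[-5,0] z:[10,18] -> miss, prune
    N9 x:[21,31] y:[0,27] z:[29/2,45/2] -> hit [21,45/2] leaf, test {P12(miss), P13@t=21, P18(miss)}
  N10 x:[35,45] y:[-11,14] z:[10,25] -> miss, prune
  N11 x:[29,53] y:[17,27] z:[17/2,53/2] -> miss, prune

Visited [0, 5, 1, 7, 8, 4, 9, 10, 11]. Tests: 9 box, 2 leaf. Nearest: P13.

== RESULT ==
[0, 5, 1, 7, 8, 4, 9, 10, 11]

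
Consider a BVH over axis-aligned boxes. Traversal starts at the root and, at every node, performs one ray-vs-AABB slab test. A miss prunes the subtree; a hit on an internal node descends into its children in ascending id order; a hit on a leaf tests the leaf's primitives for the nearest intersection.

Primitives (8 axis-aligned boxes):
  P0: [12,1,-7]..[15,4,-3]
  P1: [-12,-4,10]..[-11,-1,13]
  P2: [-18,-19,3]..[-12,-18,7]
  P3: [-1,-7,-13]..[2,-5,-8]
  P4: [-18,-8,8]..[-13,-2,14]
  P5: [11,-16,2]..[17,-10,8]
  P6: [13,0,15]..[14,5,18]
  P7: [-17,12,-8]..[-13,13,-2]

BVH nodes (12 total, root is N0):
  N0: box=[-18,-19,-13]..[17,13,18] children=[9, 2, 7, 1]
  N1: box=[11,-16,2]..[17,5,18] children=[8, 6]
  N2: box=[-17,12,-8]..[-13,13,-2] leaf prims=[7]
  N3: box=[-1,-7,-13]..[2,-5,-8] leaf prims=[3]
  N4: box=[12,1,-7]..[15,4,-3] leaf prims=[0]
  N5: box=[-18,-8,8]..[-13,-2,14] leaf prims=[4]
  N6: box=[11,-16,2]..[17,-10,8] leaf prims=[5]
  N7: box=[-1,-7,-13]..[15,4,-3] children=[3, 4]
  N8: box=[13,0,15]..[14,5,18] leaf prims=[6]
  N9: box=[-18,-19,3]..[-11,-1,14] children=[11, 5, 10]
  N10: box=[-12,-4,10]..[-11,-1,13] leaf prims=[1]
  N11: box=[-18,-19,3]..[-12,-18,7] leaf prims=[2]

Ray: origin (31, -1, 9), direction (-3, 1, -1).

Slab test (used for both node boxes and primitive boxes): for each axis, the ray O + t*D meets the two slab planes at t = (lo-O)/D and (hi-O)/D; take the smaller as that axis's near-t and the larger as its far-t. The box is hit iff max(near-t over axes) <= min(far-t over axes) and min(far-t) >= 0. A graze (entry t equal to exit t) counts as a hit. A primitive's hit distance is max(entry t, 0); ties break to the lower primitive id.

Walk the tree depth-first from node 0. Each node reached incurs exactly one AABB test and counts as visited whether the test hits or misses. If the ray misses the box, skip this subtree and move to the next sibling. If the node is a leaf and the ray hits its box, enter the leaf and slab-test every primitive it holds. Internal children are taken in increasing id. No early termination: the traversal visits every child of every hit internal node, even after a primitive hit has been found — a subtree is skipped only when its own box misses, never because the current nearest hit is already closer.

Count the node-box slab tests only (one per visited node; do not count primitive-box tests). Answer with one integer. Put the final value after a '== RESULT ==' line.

Traverse from the root:
N0 x:[14/3,49/3] y:[-18,14] z:[-9,22] -> hit [14/3,14], descend [1, 2, 7, 9]
  N1 x:[14/3,20/3] y:[-15,6] z:[-9,7] -> hit [14/3,6], descend [6, 8]
    N6 x:[14/3,20/3] y:[-15,-9] z:[1,7] -> miss, prune
    N8 x:[17/3,6] y:[1,6] z:[-9,-6] -> miss, prune
  N2 x:[44/3,16] y:[13,14] z:[11,17] -> miss, prune
  N7 x:[16/3,32/3] y:[-6,5] z:[12,22] -> miss, prune
  N9 x:[14,49/3] y:[-18,0] z:[-5,6] -> miss, prune

Summary -> nodes [0, 1, 6, 8, 2, 7, 9]; box-tests=7; leaf-entries=0; first=miss

== RESULT ==
7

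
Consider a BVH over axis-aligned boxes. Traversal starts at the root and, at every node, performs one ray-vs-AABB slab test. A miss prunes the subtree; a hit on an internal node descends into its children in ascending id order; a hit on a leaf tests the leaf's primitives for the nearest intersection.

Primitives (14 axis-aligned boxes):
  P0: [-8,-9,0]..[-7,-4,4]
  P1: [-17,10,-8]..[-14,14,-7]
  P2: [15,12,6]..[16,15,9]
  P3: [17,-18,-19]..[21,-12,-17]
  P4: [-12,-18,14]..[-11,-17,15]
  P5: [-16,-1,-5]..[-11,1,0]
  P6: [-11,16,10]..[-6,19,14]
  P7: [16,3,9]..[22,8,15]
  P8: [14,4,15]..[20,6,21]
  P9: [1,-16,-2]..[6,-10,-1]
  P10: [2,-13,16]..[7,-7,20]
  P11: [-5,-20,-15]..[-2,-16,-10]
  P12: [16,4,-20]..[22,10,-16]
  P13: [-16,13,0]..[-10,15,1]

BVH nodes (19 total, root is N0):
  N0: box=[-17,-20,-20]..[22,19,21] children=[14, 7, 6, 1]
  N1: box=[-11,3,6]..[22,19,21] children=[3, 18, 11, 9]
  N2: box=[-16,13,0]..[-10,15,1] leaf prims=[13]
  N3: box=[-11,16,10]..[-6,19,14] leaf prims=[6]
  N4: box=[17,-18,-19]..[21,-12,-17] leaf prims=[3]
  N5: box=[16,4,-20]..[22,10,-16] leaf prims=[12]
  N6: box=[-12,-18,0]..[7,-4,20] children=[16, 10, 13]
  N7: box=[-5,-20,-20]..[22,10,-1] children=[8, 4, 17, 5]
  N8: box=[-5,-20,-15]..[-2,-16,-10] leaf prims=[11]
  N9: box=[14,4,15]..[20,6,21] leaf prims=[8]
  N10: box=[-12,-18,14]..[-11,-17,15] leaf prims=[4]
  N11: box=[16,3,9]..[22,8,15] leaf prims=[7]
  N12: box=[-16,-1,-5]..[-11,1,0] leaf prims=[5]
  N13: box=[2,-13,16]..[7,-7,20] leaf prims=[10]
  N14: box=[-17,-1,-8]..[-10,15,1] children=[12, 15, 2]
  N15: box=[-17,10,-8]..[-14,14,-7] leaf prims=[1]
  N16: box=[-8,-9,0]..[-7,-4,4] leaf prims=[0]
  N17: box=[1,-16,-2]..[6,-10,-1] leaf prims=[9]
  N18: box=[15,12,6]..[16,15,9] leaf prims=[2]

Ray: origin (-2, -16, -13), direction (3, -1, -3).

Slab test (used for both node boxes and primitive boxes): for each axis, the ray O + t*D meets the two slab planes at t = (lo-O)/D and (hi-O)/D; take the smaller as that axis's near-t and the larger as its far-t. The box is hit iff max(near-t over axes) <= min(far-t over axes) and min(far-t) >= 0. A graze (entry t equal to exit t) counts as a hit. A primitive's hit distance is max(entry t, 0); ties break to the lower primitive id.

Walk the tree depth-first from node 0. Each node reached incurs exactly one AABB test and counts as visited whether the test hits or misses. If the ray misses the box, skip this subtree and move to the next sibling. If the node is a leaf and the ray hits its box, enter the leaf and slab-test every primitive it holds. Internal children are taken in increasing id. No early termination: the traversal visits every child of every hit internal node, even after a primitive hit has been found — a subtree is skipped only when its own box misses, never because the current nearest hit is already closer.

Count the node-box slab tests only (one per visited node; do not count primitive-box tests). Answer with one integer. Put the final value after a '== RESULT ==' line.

Trace the traversal:
N0 x:[-5,8] y:[-35,4] z:[-34/3,7/3] -> hit [-5,7/3], descend [1, 6, 7, 14]
  N1 x:[-3,8] y:[-35,-19] z:[-34/3,-19/3] -> miss, prune
  N6 x:[-10/3,3] y:[-12,2] z:[-11,-13/3] -> miss, prune
  N7 x:[-1,8] y:[-26,4] z:[-4,7/3] -> hit [-1,7/3], descend [4, 5, 8, 17]
    N4 x:[19/3,23/3] y:[-4,2] z:[4/3,2] -> miss, prune
    N5 x:[6,8] y:[-26,-20] z:[1,7/3] -> miss, prune
    N8 x:[-1,0] y:[0,4] z:[-1,2/3] -> hit [0,0] leaf, test {P11@t=0}
    N17 x:[1,8/3] y:[-6,0] z:[-4,-11/3] -> miss, prune
  N14 x:[-5,-8/3] y:[-31,-15] z:[-14/3,-5/3] -> miss, prune

Summary -> nodes [0, 1, 6, 7, 4, 5, 8, 17, 14]; box-tests=9; leaf-entries=1; first=P11

== RESULT ==
9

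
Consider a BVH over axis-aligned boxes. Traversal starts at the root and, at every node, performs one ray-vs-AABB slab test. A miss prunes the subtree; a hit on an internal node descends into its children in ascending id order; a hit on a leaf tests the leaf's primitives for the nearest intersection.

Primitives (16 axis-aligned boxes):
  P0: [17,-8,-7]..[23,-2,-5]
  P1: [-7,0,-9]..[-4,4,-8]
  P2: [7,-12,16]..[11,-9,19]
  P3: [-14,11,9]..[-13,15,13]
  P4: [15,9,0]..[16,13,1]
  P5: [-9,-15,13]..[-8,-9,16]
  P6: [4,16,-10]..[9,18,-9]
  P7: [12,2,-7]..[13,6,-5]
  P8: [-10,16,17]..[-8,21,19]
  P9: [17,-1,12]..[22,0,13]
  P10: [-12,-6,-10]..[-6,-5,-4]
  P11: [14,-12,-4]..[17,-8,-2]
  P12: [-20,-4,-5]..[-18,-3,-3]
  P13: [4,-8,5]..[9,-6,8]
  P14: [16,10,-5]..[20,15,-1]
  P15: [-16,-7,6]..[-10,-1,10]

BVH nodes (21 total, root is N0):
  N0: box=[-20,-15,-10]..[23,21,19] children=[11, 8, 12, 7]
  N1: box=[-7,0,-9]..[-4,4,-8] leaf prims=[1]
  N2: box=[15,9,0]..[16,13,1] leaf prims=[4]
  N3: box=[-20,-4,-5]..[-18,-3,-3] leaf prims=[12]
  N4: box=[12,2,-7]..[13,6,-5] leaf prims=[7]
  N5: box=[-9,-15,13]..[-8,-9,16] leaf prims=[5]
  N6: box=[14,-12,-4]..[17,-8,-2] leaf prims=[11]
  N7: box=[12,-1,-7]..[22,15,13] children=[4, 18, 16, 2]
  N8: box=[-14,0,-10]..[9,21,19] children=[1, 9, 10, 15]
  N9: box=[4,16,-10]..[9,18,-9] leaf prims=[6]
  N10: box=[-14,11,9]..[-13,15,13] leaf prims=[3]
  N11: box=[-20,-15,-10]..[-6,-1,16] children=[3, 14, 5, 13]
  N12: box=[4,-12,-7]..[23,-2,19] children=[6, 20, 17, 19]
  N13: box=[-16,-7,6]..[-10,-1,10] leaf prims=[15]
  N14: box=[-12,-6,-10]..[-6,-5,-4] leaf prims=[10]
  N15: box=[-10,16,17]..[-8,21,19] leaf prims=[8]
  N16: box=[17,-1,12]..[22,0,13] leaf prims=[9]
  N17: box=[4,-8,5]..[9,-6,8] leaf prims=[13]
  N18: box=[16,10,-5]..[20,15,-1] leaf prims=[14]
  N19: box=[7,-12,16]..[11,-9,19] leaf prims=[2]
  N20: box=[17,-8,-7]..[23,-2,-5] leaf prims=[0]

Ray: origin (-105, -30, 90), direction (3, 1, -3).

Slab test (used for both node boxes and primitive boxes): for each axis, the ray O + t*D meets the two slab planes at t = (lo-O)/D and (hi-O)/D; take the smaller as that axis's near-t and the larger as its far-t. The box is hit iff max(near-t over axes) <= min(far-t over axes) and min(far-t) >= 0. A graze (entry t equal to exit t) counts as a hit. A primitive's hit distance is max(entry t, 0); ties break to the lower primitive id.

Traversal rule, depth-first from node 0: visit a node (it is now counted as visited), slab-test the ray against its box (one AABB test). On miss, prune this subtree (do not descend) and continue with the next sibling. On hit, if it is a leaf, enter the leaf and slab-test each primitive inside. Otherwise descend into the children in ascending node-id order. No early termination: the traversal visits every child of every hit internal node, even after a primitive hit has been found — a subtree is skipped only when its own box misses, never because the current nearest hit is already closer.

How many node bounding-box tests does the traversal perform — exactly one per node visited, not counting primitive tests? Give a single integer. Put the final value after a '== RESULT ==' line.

Trace the traversal:
N0 x:[85/3,128/3] y:[15,51] z:[71/3,100/3] -> hit [85/3,100/3], descend [7, 8, 11, 12]
  N7 x:[39,127/3] y:[29,45] z:[77/3,97/3] -> miss, prune
  N8 x:[91/3,38] y:[30,51] z:[71/3,100/3] -> hit [91/3,100/3], descend [1, 9, 10, 15]
    N1 x:[98/3,101/3] y:[30,34] z:[98/3,33] -> hit [98/3,33] leaf, test {P1@t=98/3}
    N9 x:[109/3,38] y:[46,48] z:[33,100/3] -> miss, prune
    N10 x:[91/3,92/3] y:[41,45] z:[77/3,27] -> miss, prune
    N15 x:[95/3,97/3] y:[46,51] z:[71/3,73/3] -> miss, prune
  N11 x:[85/3,33] y:[15,29] z:[74/3,100/3] -> hit [85/3,29], descend [3, 5, 13, 14]
    N3 x:[85/3,29] y:[26,27] z:[31,95/3] -> miss, prune
    N5 x:[32,97/3] y:[15,21] z:[74/3,77/3] -> miss, prune
    N13 x:[89/3,95/3] y:[23,29] z:[80/3,28] -> miss, prune
    N14 x:[31,33] y:[24,25] z:[94/3,100/3] -> miss, prune
  N12 x:[109/3,128/3] y:[18,28] z:[71/3,97/3] -> miss, prune

13 AABB tests over nodes [0, 7, 8, 1, 9, 10, 15, 11, 3, 5, 13, 14, 12]; 1 leaf entered; closest P1.

== RESULT ==
13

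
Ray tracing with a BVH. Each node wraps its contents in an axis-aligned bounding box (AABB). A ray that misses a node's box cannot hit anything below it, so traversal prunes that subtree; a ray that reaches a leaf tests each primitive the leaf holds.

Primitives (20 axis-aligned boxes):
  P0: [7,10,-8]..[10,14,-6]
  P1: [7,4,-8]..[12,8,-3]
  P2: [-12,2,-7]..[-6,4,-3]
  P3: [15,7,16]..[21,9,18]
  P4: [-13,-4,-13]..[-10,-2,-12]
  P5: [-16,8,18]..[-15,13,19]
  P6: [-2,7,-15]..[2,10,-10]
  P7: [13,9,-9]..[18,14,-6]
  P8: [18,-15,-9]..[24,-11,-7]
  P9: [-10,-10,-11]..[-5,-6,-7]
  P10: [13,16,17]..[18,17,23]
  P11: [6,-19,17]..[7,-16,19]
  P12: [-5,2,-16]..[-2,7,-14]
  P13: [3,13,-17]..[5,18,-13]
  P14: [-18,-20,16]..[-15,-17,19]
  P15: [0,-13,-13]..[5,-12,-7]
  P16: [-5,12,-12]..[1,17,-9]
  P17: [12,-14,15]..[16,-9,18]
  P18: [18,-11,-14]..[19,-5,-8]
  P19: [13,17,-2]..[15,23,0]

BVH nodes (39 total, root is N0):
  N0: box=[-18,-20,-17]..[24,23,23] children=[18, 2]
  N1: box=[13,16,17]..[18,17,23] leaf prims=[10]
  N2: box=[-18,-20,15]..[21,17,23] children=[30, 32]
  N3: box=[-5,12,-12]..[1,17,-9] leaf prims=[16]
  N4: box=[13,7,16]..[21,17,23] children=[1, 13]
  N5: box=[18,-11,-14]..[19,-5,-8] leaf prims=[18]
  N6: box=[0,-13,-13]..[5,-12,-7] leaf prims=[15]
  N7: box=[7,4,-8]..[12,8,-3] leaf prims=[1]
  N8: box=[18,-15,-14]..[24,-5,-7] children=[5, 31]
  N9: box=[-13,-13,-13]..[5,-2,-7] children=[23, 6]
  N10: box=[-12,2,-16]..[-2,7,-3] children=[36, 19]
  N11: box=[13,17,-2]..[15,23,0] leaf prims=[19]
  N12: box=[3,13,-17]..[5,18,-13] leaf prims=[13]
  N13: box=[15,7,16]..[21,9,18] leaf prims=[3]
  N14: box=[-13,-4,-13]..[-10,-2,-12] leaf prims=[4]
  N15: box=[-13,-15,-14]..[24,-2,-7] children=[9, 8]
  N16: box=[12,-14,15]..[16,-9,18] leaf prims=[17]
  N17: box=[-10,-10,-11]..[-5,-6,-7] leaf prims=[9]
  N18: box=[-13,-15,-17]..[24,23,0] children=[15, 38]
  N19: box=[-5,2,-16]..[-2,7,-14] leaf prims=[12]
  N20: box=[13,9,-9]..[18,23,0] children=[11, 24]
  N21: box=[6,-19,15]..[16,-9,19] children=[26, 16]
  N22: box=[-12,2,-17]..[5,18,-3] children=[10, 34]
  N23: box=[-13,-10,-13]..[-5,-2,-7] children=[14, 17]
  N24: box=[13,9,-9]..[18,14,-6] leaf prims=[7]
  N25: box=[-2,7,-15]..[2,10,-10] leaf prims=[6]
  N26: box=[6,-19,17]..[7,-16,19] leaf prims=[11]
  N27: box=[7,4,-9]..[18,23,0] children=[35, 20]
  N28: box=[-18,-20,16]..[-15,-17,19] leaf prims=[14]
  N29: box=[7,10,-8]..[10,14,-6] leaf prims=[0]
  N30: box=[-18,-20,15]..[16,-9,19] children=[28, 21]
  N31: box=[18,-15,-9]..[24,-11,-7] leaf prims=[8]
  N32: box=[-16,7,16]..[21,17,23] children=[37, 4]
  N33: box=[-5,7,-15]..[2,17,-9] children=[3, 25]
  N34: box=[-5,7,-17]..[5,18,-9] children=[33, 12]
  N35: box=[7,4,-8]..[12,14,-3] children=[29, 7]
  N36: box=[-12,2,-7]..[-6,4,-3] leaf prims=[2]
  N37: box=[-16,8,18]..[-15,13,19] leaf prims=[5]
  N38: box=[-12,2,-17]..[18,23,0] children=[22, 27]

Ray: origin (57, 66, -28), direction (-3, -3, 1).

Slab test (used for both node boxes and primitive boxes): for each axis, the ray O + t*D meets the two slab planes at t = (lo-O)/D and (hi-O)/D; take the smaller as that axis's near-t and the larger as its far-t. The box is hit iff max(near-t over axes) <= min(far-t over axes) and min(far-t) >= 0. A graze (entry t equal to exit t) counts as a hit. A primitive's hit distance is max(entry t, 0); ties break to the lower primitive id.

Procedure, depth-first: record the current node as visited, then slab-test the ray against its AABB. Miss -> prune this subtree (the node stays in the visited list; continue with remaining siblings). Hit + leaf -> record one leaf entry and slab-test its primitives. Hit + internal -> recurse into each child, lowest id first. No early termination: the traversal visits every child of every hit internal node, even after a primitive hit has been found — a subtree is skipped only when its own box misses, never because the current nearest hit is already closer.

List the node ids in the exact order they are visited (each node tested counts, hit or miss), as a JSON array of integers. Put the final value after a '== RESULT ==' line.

Trace the traversal:
N0 x:[11,25] y:[43/3,86/3] z:[11,51] -> hit [43/3,25], descend [2, 18]
  N2 x:[12,25] y:[49/3,86/3] z:[43,51] -> miss, prune
  N18 x:[11,70/3] y:[43/3,27] z:[11,28] -> hit [43/3,70/3], descend [15, 38]
    N15 x:[11,70/3] y:[68/3,27] z:[14,21] -> miss, prune
    N38 x:[13,23] y:[43/3,64/3] z:[11,28] -> hit [43/3,64/3], descend [22, 27]
      N22 x:[52/3,23] y:[16,64/3] z:[11,25] -> hit [52/3,64/3], descend [10, 34]
        N10 x:[59/3,23] y:[59/3,64/3] z:[12,25] -> hit [59/3,64/3], descend [19, 36]
          N19 x:[59/3,62/3] y:[59/3,64/3] z:[12,14] -> miss, prune
          N36 x:[21,23] y:[62/3,64/3] z:[21,25] -> hit [21,64/3] leaf, test {P2@t=21}
        N34 x:[52/3,62/3] y:[16,59/3] z:[11,19] -> hit [52/3,19], descend [12, 33]
          N12 x:[52/3,18] y:[16,53/3] z:[11,15] -> miss, prune
          N33 x:[55/3,62/3] y:[49/3,59/3] z:[13,19] -> hit [55/3,19], descend [3, 25]
            N3 x:[56/3,62/3] y:[49/3,18] z:[16,19] -> miss, prune
            N25 x:[55/3,59/3] y:[56/3,59/3] z:[13,18] -> miss, prune
      N27 x:[13,50/3] y:[43/3,62/3] z:[19,28] -> miss, prune

Visited [0, 2, 18, 15, 38, 22, 10, 19, 36, 34, 12, 33, 3, 25, 27]. Tests: 15 box, 1 leaf. Nearest: P2.

== RESULT ==
[0, 2, 18, 15, 38, 22, 10, 19, 36, 34, 12, 33, 3, 25, 27]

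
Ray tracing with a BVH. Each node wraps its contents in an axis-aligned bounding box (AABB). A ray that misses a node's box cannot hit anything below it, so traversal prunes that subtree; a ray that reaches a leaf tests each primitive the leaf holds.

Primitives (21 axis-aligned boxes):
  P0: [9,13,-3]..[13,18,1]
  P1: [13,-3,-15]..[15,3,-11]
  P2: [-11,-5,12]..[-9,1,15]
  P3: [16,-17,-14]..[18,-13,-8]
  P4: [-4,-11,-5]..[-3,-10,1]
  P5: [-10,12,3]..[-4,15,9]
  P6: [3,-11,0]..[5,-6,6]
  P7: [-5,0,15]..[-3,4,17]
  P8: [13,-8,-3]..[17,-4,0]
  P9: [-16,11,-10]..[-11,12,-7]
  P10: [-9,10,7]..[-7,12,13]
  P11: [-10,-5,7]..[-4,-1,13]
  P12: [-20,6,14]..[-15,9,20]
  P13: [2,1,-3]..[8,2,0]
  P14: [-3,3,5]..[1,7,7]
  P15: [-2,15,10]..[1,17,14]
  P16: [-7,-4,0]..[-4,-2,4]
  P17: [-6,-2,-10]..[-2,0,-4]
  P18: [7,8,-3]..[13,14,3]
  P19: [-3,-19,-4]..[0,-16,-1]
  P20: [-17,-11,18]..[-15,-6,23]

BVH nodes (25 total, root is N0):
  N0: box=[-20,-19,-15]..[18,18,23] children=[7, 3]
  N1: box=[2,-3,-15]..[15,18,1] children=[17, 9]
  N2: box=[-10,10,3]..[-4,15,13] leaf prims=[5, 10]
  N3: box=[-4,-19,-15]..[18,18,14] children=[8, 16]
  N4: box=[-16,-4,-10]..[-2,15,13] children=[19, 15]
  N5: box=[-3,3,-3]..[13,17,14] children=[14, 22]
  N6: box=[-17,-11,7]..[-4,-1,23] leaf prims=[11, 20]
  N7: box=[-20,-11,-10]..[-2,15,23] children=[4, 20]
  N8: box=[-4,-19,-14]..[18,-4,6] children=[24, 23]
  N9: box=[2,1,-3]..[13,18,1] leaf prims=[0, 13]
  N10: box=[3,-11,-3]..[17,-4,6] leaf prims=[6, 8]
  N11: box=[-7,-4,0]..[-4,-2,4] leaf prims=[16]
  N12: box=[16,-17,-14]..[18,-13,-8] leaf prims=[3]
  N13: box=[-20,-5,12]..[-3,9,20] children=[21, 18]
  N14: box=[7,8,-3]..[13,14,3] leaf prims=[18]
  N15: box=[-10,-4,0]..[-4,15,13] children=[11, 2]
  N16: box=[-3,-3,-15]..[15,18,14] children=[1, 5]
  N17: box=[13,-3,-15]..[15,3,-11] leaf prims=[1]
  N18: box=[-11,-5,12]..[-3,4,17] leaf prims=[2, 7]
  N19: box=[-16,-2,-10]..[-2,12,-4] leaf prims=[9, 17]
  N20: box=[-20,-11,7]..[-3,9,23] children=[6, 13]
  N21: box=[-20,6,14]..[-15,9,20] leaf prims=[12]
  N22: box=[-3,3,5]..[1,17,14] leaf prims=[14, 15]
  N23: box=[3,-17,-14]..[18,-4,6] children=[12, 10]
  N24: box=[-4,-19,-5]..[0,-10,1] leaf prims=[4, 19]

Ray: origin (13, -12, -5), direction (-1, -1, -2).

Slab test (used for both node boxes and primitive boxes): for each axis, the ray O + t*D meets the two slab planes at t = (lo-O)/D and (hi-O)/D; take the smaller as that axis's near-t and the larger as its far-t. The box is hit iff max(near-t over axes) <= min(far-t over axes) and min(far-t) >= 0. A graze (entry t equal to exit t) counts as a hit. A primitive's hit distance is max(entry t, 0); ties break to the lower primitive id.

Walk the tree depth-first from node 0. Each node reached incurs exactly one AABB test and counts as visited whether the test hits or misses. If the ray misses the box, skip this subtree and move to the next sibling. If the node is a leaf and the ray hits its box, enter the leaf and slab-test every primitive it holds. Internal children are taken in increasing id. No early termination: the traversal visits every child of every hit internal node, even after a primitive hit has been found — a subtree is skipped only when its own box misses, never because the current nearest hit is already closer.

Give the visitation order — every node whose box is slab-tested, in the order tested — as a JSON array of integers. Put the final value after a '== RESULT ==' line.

Walk:
N0 x:[-5,33] y:[-30,7] z:[-14,5] -> hit [-5,5], descend [3, 7]
  N3 x:[-5,17] y:[-30,7] z:[-19/2,5] -> hit [-5,5], descend [8, 16]
    N8 x:[-5,17] y:[-8,7] z:[-11/2,9/2] -> hit [-5,9/2], descend [23, 24]
      N23 x:[-5,10] y:[-8,5] z:[-11/2,9/2] -> hit [-5,9/2], descend [10, 12]
        N10 x:[-4,10] y:[-8,-1] z:[-11/2,-1] -> miss, prune
        N12 x:[-5,-3] y:[1,5] z:[3/2,9/2] -> miss, prune
      N24 x:[13,17] y:[-2,7] z:[-3,0] -> miss, prune
    N16 x:[-2,16] y:[-30,-9] z:[-19/2,5] -> miss, prune
  N7 x:[15,33] y:[-27,-1] z:[-14,5/2] -> miss, prune

order=[0, 3, 8, 23, 10, 12, 24, 16, 7]  |boxes|=9  |leaves|=0  hit=miss

== RESULT ==
[0, 3, 8, 23, 10, 12, 24, 16, 7]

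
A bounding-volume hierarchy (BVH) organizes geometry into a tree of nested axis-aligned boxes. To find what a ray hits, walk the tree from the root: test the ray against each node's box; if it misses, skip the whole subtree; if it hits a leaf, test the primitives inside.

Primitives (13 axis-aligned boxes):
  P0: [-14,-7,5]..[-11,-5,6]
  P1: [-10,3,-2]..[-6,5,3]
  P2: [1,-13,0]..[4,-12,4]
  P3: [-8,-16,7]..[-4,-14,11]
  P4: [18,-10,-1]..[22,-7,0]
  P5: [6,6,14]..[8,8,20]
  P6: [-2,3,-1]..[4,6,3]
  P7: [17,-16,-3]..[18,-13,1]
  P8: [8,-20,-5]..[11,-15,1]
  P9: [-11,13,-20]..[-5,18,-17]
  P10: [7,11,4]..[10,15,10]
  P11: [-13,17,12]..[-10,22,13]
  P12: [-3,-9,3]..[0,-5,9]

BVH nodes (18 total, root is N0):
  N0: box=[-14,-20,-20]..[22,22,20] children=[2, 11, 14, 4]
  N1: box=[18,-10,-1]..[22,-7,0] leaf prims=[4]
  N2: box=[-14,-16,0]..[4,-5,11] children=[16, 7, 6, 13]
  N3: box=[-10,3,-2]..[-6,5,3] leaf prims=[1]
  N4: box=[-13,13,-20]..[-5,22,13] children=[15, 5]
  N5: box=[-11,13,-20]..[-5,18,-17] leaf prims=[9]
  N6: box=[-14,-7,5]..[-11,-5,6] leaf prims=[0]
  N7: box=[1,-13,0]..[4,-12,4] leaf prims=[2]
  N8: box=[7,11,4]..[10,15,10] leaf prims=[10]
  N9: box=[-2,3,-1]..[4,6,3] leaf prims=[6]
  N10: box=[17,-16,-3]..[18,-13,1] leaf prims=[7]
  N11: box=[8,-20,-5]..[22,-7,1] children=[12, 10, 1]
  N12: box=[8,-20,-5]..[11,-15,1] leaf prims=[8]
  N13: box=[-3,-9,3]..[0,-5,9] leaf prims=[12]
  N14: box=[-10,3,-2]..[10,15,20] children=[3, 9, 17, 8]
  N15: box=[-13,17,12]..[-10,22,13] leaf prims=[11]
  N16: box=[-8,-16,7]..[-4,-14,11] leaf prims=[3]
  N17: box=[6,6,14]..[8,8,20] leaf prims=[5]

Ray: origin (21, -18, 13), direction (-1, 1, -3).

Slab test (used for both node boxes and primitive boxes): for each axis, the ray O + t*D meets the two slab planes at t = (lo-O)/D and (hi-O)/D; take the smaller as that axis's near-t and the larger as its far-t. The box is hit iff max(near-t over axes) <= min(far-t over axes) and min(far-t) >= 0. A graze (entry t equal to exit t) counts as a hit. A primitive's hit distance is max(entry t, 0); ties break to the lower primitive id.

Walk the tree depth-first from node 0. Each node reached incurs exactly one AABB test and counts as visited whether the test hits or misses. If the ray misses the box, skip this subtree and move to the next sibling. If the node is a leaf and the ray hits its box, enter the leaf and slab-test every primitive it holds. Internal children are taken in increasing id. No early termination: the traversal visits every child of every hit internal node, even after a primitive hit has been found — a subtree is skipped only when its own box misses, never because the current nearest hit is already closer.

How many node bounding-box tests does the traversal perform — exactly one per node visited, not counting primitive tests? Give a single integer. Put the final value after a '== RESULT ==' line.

Trace the traversal:
N0 x:[-1,35] y:[-2,40] z:[-7/3,11] -> hit [-1,11], descend [2, 4, 11, 14]
  N2 x:[17,35] y:[2,13] z:[2/3,13/3] -> miss, prune
  N4 x:[26,34] y:[31,40] z:[0,11] -> miss, prune
  N11 x:[-1,13] y:[-2,11] z:[4,6] -> hit [4,6], descend [1, 10, 12]
    N1 x:[-1,3] y:[8,11] z:[13/3,14/3] -> miss, prune
    N10 x:[3,4] y:[2,5] z:[4,16/3] -> hit [4,4] leaf, test {P7@t=4}
    N12 x:[10,13] y:[-2,3] z:[4,6] -> miss, prune
  N14 x:[11,31] y:[21,33] z:[-7/3,5] -> miss, prune

8 AABB tests over nodes [0, 2, 4, 11, 1, 10, 12, 14]; 1 leaf entered; closest P7.

== RESULT ==
8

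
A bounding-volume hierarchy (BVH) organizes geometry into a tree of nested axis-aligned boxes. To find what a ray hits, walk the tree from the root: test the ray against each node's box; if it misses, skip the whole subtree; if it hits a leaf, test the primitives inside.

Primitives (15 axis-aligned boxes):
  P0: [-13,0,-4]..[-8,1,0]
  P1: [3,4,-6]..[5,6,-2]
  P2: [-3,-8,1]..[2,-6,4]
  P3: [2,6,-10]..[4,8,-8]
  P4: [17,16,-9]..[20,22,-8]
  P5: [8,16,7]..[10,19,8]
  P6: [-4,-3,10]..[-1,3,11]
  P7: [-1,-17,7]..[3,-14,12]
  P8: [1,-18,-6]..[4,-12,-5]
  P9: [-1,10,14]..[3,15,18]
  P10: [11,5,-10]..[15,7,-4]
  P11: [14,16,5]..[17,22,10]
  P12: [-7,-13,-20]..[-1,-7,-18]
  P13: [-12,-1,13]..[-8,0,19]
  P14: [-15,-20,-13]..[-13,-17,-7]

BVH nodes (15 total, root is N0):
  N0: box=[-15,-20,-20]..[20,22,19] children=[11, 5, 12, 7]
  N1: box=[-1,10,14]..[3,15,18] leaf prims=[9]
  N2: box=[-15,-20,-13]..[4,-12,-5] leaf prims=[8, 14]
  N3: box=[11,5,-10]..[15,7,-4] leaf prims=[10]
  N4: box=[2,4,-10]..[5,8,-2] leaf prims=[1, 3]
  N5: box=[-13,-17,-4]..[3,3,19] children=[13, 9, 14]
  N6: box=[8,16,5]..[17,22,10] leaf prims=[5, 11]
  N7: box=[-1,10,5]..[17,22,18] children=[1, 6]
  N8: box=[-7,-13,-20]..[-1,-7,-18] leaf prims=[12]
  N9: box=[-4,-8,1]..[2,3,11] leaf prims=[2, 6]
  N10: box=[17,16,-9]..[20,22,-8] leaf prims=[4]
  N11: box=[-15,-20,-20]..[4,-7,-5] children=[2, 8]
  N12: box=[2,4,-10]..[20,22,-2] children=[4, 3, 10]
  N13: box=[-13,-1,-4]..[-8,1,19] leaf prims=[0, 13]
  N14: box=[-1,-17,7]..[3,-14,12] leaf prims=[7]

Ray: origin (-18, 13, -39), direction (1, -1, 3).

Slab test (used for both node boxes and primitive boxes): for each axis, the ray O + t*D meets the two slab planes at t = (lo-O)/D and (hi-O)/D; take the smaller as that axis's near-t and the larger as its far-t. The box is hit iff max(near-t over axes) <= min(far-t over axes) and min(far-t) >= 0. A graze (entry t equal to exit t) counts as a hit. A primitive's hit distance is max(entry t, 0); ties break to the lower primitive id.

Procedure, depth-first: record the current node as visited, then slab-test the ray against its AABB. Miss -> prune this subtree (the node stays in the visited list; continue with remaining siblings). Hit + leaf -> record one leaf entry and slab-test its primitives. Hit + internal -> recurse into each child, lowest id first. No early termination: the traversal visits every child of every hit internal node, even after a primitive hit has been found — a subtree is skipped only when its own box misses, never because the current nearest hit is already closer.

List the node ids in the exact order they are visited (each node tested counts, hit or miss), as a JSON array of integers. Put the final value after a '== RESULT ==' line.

Walk:
N0 x:[3,38] y:[-9,33] z:[19/3,58/3] -> hit [19/3,58/3], descend [5, 7, 11, 12]
  N5 x:[5,21] y:[10,30] z:[35/3,58/3] -> hit [35/3,58/3], descend [9, 13, 14]
    N9 x:[14,20] y:[10,21] z:[40/3,50/3] -> hit [14,50/3] leaf, test {P2(miss), P6(miss)}
    N13 x:[5,10] y:[12,14] z:[35/3,58/3] -> miss, prune
    N14 x:[17,21] y:[27,30] z:[46/3,17] -> miss, prune
  N7 x:[17,35] y:[-9,3] z:[44/3,19] -> miss, prune
  N11 x:[3,22] y:[20,33] z:[19/3,34/3] -> miss, prune
  N12 x:[20,38] y:[-9,9] z:[29/3,37/3] -> miss, prune

order=[0, 5, 9, 13, 14, 7, 11, 12]  |boxes|=8  |leaves|=1  hit=miss

== RESULT ==
[0, 5, 9, 13, 14, 7, 11, 12]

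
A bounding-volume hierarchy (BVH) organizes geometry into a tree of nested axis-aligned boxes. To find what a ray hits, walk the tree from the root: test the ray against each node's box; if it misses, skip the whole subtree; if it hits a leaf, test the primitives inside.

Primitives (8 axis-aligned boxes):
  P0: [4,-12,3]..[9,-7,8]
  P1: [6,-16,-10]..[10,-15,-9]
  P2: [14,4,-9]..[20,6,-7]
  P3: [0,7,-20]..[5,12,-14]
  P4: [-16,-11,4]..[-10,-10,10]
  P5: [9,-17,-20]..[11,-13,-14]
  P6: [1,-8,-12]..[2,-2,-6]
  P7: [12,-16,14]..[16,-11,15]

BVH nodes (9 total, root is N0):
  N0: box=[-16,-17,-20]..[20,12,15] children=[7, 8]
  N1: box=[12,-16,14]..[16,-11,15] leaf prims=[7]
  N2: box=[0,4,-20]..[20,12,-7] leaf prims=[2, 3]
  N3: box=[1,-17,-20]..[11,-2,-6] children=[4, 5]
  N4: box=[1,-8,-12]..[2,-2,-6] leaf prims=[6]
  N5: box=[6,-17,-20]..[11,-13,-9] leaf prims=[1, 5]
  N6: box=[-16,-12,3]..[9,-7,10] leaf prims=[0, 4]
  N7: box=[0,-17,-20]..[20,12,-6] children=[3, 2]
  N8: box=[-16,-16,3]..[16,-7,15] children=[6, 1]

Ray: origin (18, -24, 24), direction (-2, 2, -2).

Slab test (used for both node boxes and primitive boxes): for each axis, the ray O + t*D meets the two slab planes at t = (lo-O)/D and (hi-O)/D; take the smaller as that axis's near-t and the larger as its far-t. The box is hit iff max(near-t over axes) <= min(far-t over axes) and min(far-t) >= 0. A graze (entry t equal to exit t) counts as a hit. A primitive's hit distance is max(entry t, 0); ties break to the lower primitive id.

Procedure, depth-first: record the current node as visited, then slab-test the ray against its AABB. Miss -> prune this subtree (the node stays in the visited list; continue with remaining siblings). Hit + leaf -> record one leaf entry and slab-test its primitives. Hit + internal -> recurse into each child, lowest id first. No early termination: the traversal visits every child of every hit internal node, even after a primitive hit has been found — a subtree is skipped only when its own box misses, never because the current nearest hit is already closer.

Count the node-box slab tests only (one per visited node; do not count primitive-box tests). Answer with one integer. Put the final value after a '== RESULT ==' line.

Trace the traversal:
N0 x:[-1,17] y:[7/2,18] z:[9/2,22] -> hit [9/2,17], descend [7, 8]
  N7 x:[-1,9] y:[7/2,18] z:[15,22] -> miss, prune
  N8 x:[1,17] y:[4,17/2] z:[9/2,21/2] -> hit [9/2,17/2], descend [1, 6]
    N1 x:[1,3] y:[4,13/2] z:[9/2,5] -> miss, prune
    N6 x:[9/2,17] y:[6,17/2] z:[7,21/2] -> hit [7,17/2] leaf, test {P0(miss), P4(miss)}

5 AABB tests over nodes [0, 7, 8, 1, 6]; 1 leaf entered; closest miss.

== RESULT ==
5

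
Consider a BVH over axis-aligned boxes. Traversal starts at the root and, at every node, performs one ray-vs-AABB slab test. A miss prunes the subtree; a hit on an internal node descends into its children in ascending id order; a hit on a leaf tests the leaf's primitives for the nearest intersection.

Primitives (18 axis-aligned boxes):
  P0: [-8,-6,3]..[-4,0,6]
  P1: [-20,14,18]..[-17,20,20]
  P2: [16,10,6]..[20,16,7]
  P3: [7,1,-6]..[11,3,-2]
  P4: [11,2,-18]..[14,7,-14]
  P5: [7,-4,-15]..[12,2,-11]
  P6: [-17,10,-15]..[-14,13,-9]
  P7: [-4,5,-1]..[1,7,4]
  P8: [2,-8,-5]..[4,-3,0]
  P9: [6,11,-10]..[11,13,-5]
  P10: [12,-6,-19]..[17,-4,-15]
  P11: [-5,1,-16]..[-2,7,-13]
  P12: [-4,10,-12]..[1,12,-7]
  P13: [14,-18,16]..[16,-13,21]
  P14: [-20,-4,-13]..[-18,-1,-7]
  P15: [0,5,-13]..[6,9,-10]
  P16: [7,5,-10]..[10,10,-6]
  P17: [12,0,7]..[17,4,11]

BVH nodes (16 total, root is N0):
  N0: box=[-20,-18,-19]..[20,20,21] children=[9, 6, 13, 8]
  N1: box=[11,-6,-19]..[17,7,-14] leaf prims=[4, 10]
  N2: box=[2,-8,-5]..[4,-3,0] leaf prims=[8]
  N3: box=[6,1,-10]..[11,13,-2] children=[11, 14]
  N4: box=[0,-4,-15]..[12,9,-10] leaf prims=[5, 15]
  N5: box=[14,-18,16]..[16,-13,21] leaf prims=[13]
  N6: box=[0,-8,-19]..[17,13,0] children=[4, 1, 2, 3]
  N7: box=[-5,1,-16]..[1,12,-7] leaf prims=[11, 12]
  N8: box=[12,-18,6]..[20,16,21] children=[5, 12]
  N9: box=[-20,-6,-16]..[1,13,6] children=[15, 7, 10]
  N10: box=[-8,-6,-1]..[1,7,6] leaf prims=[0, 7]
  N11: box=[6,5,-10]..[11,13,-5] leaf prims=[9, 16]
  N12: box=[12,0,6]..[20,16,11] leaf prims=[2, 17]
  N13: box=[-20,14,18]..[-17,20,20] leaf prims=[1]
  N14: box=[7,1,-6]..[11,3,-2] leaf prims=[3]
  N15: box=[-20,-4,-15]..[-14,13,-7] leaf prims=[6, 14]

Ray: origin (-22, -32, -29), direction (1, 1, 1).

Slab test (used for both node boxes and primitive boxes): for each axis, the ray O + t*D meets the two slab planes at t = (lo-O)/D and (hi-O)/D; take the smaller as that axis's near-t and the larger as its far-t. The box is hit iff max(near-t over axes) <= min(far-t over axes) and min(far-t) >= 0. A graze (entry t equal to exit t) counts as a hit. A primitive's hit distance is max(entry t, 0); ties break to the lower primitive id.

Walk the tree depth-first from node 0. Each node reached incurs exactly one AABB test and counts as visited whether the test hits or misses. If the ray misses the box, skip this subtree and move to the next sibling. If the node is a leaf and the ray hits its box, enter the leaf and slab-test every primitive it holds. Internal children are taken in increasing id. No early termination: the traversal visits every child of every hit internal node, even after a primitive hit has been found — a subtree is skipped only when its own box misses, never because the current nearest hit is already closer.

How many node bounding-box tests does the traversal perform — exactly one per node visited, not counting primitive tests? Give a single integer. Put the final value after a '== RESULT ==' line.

Trace the traversal:
N0 x:[2,42] y:[14,52] z:[10,50] -> hit [14,42], descend [6, 8, 9, 13]
  N6 x:[22,39] y:[24,45] z:[10,29] -> hit [24,29], descend [1, 2, 3, 4]
    N1 x:[33,39] y:[26,39] z:[10,15] -> miss, prune
    N2 x:[24,26] y:[24,29] z:[24,29] -> hit [24,26] leaf, test {P8@t=24}
    N3 x:[28,33] y:[33,45] z:[19,27] -> miss, prune
    N4 x:[22,34] y:[28,41] z:[14,19] -> miss, prune
  N8 x:[34,42] y:[14,48] z:[35,50] -> hit [35,42], descend [5, 12]
    N5 x:[36,38] y:[14,19] z:[45,50] -> miss, prune
    N12 x:[34,42] y:[32,48] z:[35,40] -> hit [35,40] leaf, test {P2(miss), P17@t=36}
  N9 x:[2,23] y:[26,45] z:[13,35] -> miss, prune
  N13 x:[2,5] y:[46,52] z:[47,49] -> miss, prune

order=[0, 6, 1, 2, 3, 4, 8, 5, 12, 9, 13]  |boxes|=11  |leaves|=2  hit=P8

== RESULT ==
11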